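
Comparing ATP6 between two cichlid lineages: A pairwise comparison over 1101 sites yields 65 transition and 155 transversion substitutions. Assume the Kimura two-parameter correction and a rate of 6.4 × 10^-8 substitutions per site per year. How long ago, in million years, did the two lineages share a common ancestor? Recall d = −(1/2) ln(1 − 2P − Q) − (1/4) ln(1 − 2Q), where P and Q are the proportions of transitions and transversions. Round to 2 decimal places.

P = 65/1101 ≈ 0.059037 and Q = 155/1101 ≈ 0.140781.
Under the Kimura two-parameter model, d = −½ ln(1 − 2P − Q) − ¼ ln(1 − 2Q).
1 − 2P − Q = 0.741145, giving −½ ln(0.741145) = 0.149779.
1 − 2Q = 0.718438, giving −¼ ln(0.718438) = 0.082669.
d = 0.149779 + 0.082669 = 0.232448.
Under a molecular clock d = 2μt, so t = d/(2μ) = 0.232448 / (2 × 6.4 × 10^-8) = 1.82 million years.

1.82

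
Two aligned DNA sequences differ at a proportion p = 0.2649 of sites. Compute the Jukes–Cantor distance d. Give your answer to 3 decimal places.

d = −(3/4) ln(1 − 4p/3) = −0.75 ln(1 − 0.3532) = −0.75 ln(0.6468)
  = −0.75 × (-0.435718) = 0.326789 substitutions/site.

0.327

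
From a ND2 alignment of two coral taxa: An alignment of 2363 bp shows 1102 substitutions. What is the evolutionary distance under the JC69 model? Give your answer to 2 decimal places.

p = 1102/2363 ≈ 0.466356.
d = −(3/4) ln(1 − 4p/3) = −0.75 ln(1 − 0.621808) = −0.75 ln(0.378192)
  = −0.75 × (-0.972353) = 0.729265 substitutions/site.

0.73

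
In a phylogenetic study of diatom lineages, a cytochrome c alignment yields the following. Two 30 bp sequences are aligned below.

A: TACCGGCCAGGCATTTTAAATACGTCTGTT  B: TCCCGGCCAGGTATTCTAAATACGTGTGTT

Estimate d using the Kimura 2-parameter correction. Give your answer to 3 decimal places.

0.147

Of 30 sites, 2 differences are transitions and 2 are transversions, so P = 2/30 ≈ 0.066667 and Q = 2/30 ≈ 0.066667.
Under the Kimura two-parameter model, d = −½ ln(1 − 2P − Q) − ¼ ln(1 − 2Q).
1 − 2P − Q = 0.799999, giving −½ ln(0.799999) = 0.111572.
1 − 2Q = 0.866666, giving −¼ ln(0.866666) = 0.035775.
d = 0.111572 + 0.035775 = 0.147347.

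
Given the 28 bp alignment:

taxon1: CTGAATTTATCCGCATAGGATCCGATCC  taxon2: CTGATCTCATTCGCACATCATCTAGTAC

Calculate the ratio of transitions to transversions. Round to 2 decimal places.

Transitions are A↔G and C↔T; transversions are all other mismatches.
Transitions: 7. Transversions: 4.
R = 7/4 = 1.75.

1.75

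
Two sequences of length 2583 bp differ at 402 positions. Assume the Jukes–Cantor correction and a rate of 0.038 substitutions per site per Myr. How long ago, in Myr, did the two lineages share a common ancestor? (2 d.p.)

p = 402/2583 ≈ 0.155633.
d = −(3/4) ln(1 − 4p/3) = −0.75 ln(1 − 0.207511) = −0.75 ln(0.792489)
  = −0.75 × (-0.232577) = 0.174433 substitutions/site.
Under a molecular clock d = 2μt, so t = d/(2μ) = 0.174433 / (2 × 0.038) = 2.30 Myr.

2.30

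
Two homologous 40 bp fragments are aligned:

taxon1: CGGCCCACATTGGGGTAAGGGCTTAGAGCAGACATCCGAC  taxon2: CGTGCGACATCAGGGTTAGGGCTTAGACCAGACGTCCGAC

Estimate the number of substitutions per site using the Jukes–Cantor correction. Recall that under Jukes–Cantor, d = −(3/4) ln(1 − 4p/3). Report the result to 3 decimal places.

The sequences differ at 8 of 40 sites (3, 4, 6, 11, 12, 17, 28, 34), so p = 8/40 = 0.2.
d = −(3/4) ln(1 − 4p/3) = −0.75 ln(1 − 0.266667) = −0.75 ln(0.733333)
  = −0.75 × (-0.310155) = 0.232616 substitutions/site.

0.233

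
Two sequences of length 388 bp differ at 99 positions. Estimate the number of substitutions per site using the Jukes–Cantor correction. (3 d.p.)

0.312

p = 99/388 ≈ 0.255155.
d = −(3/4) ln(1 − 4p/3) = −0.75 ln(1 − 0.340207) = −0.75 ln(0.659793)
  = −0.75 × (-0.415829) = 0.311872 substitutions/site.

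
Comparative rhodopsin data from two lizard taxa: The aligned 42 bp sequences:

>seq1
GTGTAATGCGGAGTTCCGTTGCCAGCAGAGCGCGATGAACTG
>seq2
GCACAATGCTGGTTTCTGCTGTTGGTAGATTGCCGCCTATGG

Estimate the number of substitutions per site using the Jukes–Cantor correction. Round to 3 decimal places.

0.824

The sequences differ at 21 of 42 sites, so p = 21/42 = 0.5.
d = −(3/4) ln(1 − 4p/3) = −0.75 ln(1 − 0.666667) = −0.75 ln(0.333333)
  = −0.75 × (-1.098613) = 0.823960 substitutions/site.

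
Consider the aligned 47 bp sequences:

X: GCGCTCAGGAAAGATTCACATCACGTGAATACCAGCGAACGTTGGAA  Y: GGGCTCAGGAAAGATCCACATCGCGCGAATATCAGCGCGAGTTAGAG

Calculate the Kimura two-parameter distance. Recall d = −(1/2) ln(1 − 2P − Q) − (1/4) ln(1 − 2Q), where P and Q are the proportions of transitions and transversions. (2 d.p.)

0.26

Of 47 sites, 7 differences are transitions and 3 are transversions, so P = 7/47 ≈ 0.148936 and Q = 3/47 ≈ 0.06383.
Under the Kimura two-parameter model, d = −½ ln(1 − 2P − Q) − ¼ ln(1 − 2Q).
1 − 2P − Q = 0.638298, giving −½ ln(0.638298) = 0.224475.
1 − 2Q = 0.87234, giving −¼ ln(0.87234) = 0.034144.
d = 0.224475 + 0.034144 = 0.258619.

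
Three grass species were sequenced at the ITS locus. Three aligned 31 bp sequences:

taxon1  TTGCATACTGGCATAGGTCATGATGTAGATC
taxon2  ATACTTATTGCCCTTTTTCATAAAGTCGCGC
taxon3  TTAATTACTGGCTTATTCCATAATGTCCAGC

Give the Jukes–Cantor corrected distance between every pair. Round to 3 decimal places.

taxon1–taxon2: 14/31 sites differ → p ≈ 0.451613, d = −0.75 ln(1 − 0.602151) = 0.691262 ≈ 0.691.
taxon1–taxon3: 11/31 sites differ → p ≈ 0.354839, d = −0.75 ln(1 − 0.473119) = 0.480585 ≈ 0.481.
taxon2–taxon3: 10/31 sites differ → p ≈ 0.322581, d = −0.75 ln(1 − 0.430108) = 0.421731 ≈ 0.422.

d(taxon1,taxon2) = 0.691, d(taxon1,taxon3) = 0.481, d(taxon2,taxon3) = 0.422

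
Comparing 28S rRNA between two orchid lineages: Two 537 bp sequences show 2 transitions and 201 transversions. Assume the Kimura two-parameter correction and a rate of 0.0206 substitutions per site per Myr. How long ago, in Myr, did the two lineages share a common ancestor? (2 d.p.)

14.21

P = 2/537 ≈ 0.003724 and Q = 201/537 ≈ 0.374302.
Under the Kimura two-parameter model, d = −½ ln(1 − 2P − Q) − ¼ ln(1 − 2Q).
1 − 2P − Q = 0.61825, giving −½ ln(0.61825) = 0.240431.
1 − 2Q = 0.251396, giving −¼ ln(0.251396) = 0.345181.
d = 0.240431 + 0.345181 = 0.585612.
Under a molecular clock d = 2μt, so t = d/(2μ) = 0.585612 / (2 × 0.0206) = 14.21 Myr.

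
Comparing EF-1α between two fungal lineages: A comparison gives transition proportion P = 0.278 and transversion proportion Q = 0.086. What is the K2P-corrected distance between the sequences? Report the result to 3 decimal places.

0.561

Under the Kimura two-parameter model, d = −½ ln(1 − 2P − Q) − ¼ ln(1 − 2Q).
1 − 2P − Q = 0.358, giving −½ ln(0.358) = 0.513611.
1 − 2Q = 0.828, giving −¼ ln(0.828) = 0.047186.
d = 0.513611 + 0.047186 = 0.560797.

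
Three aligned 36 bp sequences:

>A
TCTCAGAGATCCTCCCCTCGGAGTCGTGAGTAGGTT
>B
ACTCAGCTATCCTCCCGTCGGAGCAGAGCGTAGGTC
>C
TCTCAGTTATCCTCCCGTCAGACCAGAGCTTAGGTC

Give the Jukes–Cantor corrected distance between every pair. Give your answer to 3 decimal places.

A–B: 9/36 sites differ → p = 0.25, d = −0.75 ln(1 − 0.333333) = 0.304098 ≈ 0.304.
A–C: 11/36 sites differ → p ≈ 0.305556, d = −0.75 ln(1 − 0.407408) = 0.392437 ≈ 0.392.
B–C: 5/36 sites differ → p ≈ 0.138889, d = −0.75 ln(1 − 0.185185) = 0.153596 ≈ 0.154.

d(A,B) = 0.304, d(A,C) = 0.392, d(B,C) = 0.154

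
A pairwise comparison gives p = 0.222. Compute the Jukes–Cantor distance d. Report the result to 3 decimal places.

0.263

d = −(3/4) ln(1 − 4p/3) = −0.75 ln(1 − 0.296) = −0.75 ln(0.704)
  = −0.75 × (-0.350977) = 0.263233 substitutions/site.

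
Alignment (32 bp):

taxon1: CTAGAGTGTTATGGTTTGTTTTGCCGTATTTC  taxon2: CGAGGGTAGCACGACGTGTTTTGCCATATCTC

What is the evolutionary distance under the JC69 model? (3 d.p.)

The sequences differ at 11 of 32 sites, so p = 11/32 = 0.34375.
d = −(3/4) ln(1 − 4p/3) = −0.75 ln(1 − 0.458333) = −0.75 ln(0.541667)
  = −0.75 × (-0.613104) = 0.459828 substitutions/site.

0.460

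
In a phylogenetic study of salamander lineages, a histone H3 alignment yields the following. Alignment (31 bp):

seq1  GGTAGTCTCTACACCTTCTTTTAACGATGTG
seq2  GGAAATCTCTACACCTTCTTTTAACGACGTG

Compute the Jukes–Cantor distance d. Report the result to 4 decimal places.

The sequences differ at 3 of 31 sites (3, 5, 28), so p = 3/31 ≈ 0.096774.
d = −(3/4) ln(1 − 4p/3) = −0.75 ln(1 − 0.129032) = −0.75 ln(0.870968)
  = −0.75 × (-0.138150) = 0.103613 substitutions/site.

0.1036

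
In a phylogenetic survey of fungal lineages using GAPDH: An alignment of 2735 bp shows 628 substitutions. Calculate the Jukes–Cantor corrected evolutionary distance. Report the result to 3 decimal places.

0.274

p = 628/2735 ≈ 0.229616.
d = −(3/4) ln(1 − 4p/3) = −0.75 ln(1 − 0.306155) = −0.75 ln(0.693845)
  = −0.75 × (-0.365507) = 0.274130 substitutions/site.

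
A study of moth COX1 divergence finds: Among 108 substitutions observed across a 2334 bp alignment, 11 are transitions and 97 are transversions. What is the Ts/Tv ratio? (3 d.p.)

0.113

R = 11/97 = 0.113402… ≈ 0.113 (to 3 d.p.).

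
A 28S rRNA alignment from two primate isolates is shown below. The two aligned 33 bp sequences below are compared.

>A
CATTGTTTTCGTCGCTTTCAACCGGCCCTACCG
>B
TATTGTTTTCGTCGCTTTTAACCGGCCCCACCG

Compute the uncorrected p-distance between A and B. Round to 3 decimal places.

The sequences differ at 3 of 33 positions (sites 1, 19, 29).
p = 3/33 = 0.090909… ≈ 0.091 (to 3 d.p.).

0.091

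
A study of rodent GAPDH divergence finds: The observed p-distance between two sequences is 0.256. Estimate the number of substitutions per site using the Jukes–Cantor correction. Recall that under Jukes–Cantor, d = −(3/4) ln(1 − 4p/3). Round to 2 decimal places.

0.31

d = −(3/4) ln(1 − 4p/3) = −0.75 ln(1 − 0.341333) = −0.75 ln(0.658667)
  = −0.75 × (-0.417537) = 0.313153 substitutions/site.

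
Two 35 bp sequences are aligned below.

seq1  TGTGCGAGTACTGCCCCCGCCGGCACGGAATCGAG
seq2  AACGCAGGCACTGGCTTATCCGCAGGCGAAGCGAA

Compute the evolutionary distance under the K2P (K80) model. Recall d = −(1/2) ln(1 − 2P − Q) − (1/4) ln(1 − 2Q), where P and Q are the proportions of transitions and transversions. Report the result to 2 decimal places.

0.92

Of 35 sites, 9 differences are transitions and 9 are transversions, so P = 9/35 ≈ 0.257143 and Q = 9/35 ≈ 0.257143.
Under the Kimura two-parameter model, d = −½ ln(1 − 2P − Q) − ¼ ln(1 − 2Q).
1 − 2P − Q = 0.228571, giving −½ ln(0.228571) = 0.737954.
1 − 2Q = 0.485714, giving −¼ ln(0.485714) = 0.180534.
d = 0.737954 + 0.180534 = 0.918488.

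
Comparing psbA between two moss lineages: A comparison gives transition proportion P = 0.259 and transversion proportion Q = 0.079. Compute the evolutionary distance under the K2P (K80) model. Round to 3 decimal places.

Under the Kimura two-parameter model, d = −½ ln(1 − 2P − Q) − ¼ ln(1 − 2Q).
1 − 2P − Q = 0.403, giving −½ ln(0.403) = 0.454409.
1 − 2Q = 0.842, giving −¼ ln(0.842) = 0.042994.
d = 0.454409 + 0.042994 = 0.497403.

0.497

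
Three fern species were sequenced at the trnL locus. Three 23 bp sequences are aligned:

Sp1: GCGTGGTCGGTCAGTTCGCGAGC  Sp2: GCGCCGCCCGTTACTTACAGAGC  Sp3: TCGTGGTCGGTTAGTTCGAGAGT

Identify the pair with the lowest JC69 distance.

Sp1 and Sp3

Sp1–Sp2: 9/23 differ, p = 0.391, d = 0.553.
Sp1–Sp3: 4/23 differ, p = 0.174, d = 0.198.
Sp2–Sp3: 9/23 differ, p = 0.391, d = 0.553.
The smallest distance is between Sp1 and Sp3.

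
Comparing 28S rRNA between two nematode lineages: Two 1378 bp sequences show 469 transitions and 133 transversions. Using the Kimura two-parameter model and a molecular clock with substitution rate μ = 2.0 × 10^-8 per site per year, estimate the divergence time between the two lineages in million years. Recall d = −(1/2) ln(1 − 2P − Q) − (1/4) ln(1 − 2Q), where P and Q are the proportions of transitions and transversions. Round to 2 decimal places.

20.11

P = 469/1378 ≈ 0.340348 and Q = 133/1378 ≈ 0.096517.
Under the Kimura two-parameter model, d = −½ ln(1 − 2P − Q) − ¼ ln(1 − 2Q).
1 − 2P − Q = 0.222787, giving −½ ln(0.222787) = 0.750770.
1 − 2Q = 0.806966, giving −¼ ln(0.806966) = 0.053618.
d = 0.750770 + 0.053618 = 0.804388.
Under a molecular clock d = 2μt, so t = d/(2μ) = 0.804388 / (2 × 2.0 × 10^-8) = 20.11 million years.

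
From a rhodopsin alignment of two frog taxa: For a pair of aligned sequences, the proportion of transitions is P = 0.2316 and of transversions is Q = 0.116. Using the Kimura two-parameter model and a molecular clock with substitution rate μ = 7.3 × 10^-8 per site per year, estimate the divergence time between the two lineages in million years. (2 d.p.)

3.42

Under the Kimura two-parameter model, d = −½ ln(1 − 2P − Q) − ¼ ln(1 − 2Q).
1 − 2P − Q = 0.4208, giving −½ ln(0.4208) = 0.432799.
1 − 2Q = 0.768, giving −¼ ln(0.768) = 0.065991.
d = 0.432799 + 0.065991 = 0.498790.
Under a molecular clock d = 2μt, so t = d/(2μ) = 0.498790 / (2 × 7.3 × 10^-8) = 3.42 million years.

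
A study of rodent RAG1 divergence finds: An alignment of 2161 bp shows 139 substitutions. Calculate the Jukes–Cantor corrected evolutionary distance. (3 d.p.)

0.067

p = 139/2161 ≈ 0.064322.
d = −(3/4) ln(1 − 4p/3) = −0.75 ln(1 − 0.085763) = −0.75 ln(0.914237)
  = −0.75 × (-0.089665) = 0.067249 substitutions/site.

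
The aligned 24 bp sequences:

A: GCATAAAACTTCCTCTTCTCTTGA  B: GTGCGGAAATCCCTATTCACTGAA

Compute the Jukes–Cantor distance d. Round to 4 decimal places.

The sequences differ at 11 of 24 sites, so p = 11/24 ≈ 0.458333.
d = −(3/4) ln(1 − 4p/3) = −0.75 ln(1 − 0.611111) = −0.75 ln(0.388889)
  = −0.75 × (-0.944461) = 0.708346 substitutions/site.

0.7083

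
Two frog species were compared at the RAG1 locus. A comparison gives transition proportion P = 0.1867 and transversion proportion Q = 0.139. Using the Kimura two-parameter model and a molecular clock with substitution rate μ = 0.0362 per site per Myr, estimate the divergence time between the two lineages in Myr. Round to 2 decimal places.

6.09

Under the Kimura two-parameter model, d = −½ ln(1 − 2P − Q) − ¼ ln(1 − 2Q).
1 − 2P − Q = 0.4876, giving −½ ln(0.4876) = 0.359130.
1 − 2Q = 0.722, giving −¼ ln(0.722) = 0.081433.
d = 0.359130 + 0.081433 = 0.440563.
Under a molecular clock d = 2μt, so t = d/(2μ) = 0.440563 / (2 × 0.0362) = 6.09 Myr.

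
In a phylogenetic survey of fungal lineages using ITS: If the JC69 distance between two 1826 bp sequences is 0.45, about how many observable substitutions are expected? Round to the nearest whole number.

Invert JC69: p = (3/4)(1 − e^(−4d/3)) = 0.75 × (1 − e^(-0.6)) = 0.75 × (1 − 0.548812) = 0.338391.
Expected differing sites = pL ≈ 0.338391 × 1826 = 617.901966 ≈ 618.

618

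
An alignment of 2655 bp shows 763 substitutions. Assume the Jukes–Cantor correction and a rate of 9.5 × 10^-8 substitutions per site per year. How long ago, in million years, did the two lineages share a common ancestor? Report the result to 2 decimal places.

1.91

p = 763/2655 ≈ 0.287382.
d = −(3/4) ln(1 − 4p/3) = −0.75 ln(1 − 0.383176) = −0.75 ln(0.616824)
  = −0.75 × (-0.483172) = 0.362379 substitutions/site.
Under a molecular clock d = 2μt, so t = d/(2μ) = 0.362379 / (2 × 9.5 × 10^-8) = 1.91 million years.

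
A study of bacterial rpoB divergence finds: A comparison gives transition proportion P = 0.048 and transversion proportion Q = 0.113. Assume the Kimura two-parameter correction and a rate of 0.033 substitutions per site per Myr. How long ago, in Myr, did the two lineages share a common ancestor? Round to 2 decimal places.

Under the Kimura two-parameter model, d = −½ ln(1 − 2P − Q) − ¼ ln(1 − 2Q).
1 − 2P − Q = 0.791, giving −½ ln(0.791) = 0.117229.
1 − 2Q = 0.774, giving −¼ ln(0.774) = 0.064046.
d = 0.117229 + 0.064046 = 0.181275.
Under a molecular clock d = 2μt, so t = d/(2μ) = 0.181275 / (2 × 0.033) = 2.75 Myr.

2.75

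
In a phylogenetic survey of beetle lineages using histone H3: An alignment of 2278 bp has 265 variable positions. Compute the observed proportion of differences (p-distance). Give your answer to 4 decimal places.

p = 265/2278 = 0.116330… ≈ 0.1163 (to 4 d.p.).

0.1163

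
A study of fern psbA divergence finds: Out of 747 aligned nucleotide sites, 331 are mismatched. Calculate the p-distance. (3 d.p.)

p = 331/747 = 0.443105… ≈ 0.443 (to 3 d.p.).

0.443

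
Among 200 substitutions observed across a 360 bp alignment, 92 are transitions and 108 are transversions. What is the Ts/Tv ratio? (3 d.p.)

R = 92/108 = 0.851851… ≈ 0.852 (to 3 d.p.).

0.852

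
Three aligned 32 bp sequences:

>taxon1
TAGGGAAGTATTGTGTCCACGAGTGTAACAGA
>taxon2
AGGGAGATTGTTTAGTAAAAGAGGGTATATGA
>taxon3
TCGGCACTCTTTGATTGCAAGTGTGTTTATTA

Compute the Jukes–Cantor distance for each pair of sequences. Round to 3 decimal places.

d(taxon1,taxon2) = 0.736, d(taxon1,taxon3) = 0.824, d(taxon2,taxon3) = 0.736

taxon1–taxon2: 15/32 sites differ → p = 0.46875, d = −0.75 ln(1 − 0.625) = 0.735622 ≈ 0.736.
taxon1–taxon3: 16/32 sites differ → p = 0.5, d = −0.75 ln(1 − 0.666667) = 0.823960 ≈ 0.824.
taxon2–taxon3: 15/32 sites differ → p = 0.46875, d = −0.75 ln(1 − 0.625) = 0.735622 ≈ 0.736.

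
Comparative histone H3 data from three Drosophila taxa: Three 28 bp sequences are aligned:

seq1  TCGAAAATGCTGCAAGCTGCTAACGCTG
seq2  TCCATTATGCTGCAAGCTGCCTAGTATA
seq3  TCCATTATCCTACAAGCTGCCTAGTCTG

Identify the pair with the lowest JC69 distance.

seq1–seq2: 9/28 differ, p = 0.321, d = 0.420.
seq1–seq3: 9/28 differ, p = 0.321, d = 0.420.
seq2–seq3: 4/28 differ, p = 0.143, d = 0.158.
The smallest distance is between seq2 and seq3.

seq2 and seq3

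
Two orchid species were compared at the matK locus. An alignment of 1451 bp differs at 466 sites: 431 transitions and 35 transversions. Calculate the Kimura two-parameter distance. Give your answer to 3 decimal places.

0.494

P = 431/1451 ≈ 0.297037 and Q = 35/1451 ≈ 0.024121.
Under the Kimura two-parameter model, d = −½ ln(1 − 2P − Q) − ¼ ln(1 − 2Q).
1 − 2P − Q = 0.381805, giving −½ ln(0.381805) = 0.481423.
1 − 2Q = 0.951758, giving −¼ ln(0.951758) = 0.012361.
d = 0.481423 + 0.012361 = 0.493784.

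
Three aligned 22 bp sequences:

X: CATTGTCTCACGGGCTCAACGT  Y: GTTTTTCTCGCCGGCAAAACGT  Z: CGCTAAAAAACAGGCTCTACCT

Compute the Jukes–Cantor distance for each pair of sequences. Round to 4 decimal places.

d(X,Y) = 0.4141, d(X,Z) = 0.6987, d(Y,Z) = 1.4153

X–Y: 7/22 sites differ → p ≈ 0.318182, d = −0.75 ln(1 − 0.424243) = 0.414052 ≈ 0.4141.
X–Z: 10/22 sites differ → p ≈ 0.454545, d = −0.75 ln(1 − 0.60606) = 0.698667 ≈ 0.6987.
Y–Z: 14/22 sites differ → p ≈ 0.636364, d = −0.75 ln(1 − 0.848485) = 1.415303 ≈ 1.4153.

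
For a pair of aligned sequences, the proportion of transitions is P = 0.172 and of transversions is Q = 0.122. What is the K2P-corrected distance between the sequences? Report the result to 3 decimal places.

Under the Kimura two-parameter model, d = −½ ln(1 − 2P − Q) − ¼ ln(1 − 2Q).
1 − 2P − Q = 0.534, giving −½ ln(0.534) = 0.313680.
1 − 2Q = 0.756, giving −¼ ln(0.756) = 0.069928.
d = 0.313680 + 0.069928 = 0.383608.

0.384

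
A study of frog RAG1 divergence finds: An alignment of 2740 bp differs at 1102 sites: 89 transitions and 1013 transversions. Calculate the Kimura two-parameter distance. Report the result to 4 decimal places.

0.6214

P = 89/2740 ≈ 0.032482 and Q = 1013/2740 ≈ 0.369708.
Under the Kimura two-parameter model, d = −½ ln(1 − 2P − Q) − ¼ ln(1 − 2Q).
1 − 2P − Q = 0.565328, giving −½ ln(0.565328) = 0.285175.
1 − 2Q = 0.260584, giving −¼ ln(0.260584) = 0.336208.
d = 0.285175 + 0.336208 = 0.621383.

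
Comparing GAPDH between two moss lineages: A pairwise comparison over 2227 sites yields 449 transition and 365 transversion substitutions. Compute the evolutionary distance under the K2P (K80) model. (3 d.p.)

0.518

P = 449/2227 ≈ 0.201617 and Q = 365/2227 ≈ 0.163898.
Under the Kimura two-parameter model, d = −½ ln(1 − 2P − Q) − ¼ ln(1 − 2Q).
1 − 2P − Q = 0.432868, giving −½ ln(0.432868) = 0.418661.
1 − 2Q = 0.672204, giving −¼ ln(0.672204) = 0.099298.
d = 0.418661 + 0.099298 = 0.517959.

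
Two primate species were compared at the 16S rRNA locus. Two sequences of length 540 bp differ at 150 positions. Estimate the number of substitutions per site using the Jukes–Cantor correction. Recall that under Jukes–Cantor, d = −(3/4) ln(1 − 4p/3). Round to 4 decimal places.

p = 150/540 ≈ 0.277778.
d = −(3/4) ln(1 − 4p/3) = −0.75 ln(1 − 0.370371) = −0.75 ln(0.629629)
  = −0.75 × (-0.462625) = 0.346969 substitutions/site.

0.3470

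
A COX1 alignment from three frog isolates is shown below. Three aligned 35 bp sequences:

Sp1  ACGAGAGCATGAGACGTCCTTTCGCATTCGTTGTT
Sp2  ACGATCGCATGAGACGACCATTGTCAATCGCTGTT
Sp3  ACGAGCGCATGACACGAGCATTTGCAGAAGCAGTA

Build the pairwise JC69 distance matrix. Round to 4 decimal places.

Sp1–Sp2: 8/35 sites differ → p ≈ 0.228571, d = −0.75 ln(1 − 0.304761) = 0.272625 ≈ 0.2726.
Sp1–Sp3: 12/35 sites differ → p ≈ 0.342857, d = −0.75 ln(1 − 0.457143) = 0.458182 ≈ 0.4582.
Sp2–Sp3: 10/35 sites differ → p ≈ 0.285714, d = −0.75 ln(1 − 0.380952) = 0.359679 ≈ 0.3597.

d(Sp1,Sp2) = 0.2726, d(Sp1,Sp3) = 0.4582, d(Sp2,Sp3) = 0.3597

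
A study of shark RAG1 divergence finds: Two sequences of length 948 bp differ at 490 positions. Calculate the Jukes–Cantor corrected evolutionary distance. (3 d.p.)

0.876

p = 490/948 ≈ 0.516878.
d = −(3/4) ln(1 − 4p/3) = −0.75 ln(1 − 0.689171) = −0.75 ln(0.310829)
  = −0.75 × (-1.168512) = 0.876384 substitutions/site.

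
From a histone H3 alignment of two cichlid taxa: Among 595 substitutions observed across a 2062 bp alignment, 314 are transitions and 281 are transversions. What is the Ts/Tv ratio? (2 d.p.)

1.12

R = 314/281 = 1.117437… ≈ 1.12 (to 2 d.p.).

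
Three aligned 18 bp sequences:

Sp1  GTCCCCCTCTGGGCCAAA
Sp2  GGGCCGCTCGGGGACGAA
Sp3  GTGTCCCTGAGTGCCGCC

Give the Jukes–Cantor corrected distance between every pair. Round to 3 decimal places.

d(Sp1,Sp2) = 0.441, d(Sp1,Sp3) = 0.673, d(Sp2,Sp3) = 0.824

Sp1–Sp2: 6/18 sites differ → p ≈ 0.333333, d = −0.75 ln(1 − 0.444444) = 0.440839 ≈ 0.441.
Sp1–Sp3: 8/18 sites differ → p ≈ 0.444444, d = −0.75 ln(1 − 0.592592) = 0.673455 ≈ 0.673.
Sp2–Sp3: 9/18 sites differ → p = 0.5, d = −0.75 ln(1 − 0.666667) = 0.823960 ≈ 0.824.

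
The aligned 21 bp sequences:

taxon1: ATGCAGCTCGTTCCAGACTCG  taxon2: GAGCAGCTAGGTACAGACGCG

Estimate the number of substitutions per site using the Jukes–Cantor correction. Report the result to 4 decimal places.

The sequences differ at 6 of 21 sites (1, 2, 9, 11, 13, 19), so p = 6/21 ≈ 0.285714.
d = −(3/4) ln(1 − 4p/3) = −0.75 ln(1 − 0.380952) = −0.75 ln(0.619048)
  = −0.75 × (-0.479572) = 0.359679 substitutions/site.

0.3597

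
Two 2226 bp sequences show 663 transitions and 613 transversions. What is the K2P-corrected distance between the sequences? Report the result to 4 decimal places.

P = 663/2226 ≈ 0.297844 and Q = 613/2226 ≈ 0.275382.
Under the Kimura two-parameter model, d = −½ ln(1 − 2P − Q) − ¼ ln(1 − 2Q).
1 − 2P − Q = 0.12893, giving −½ ln(0.12893) = 1.024243.
1 − 2Q = 0.449236, giving −¼ ln(0.449236) = 0.200052.
d = 1.024243 + 0.200052 = 1.224295.

1.2243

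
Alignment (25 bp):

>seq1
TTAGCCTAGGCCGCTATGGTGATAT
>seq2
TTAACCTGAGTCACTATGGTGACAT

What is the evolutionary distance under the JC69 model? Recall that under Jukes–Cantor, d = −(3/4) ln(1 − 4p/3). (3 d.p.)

The sequences differ at 6 of 25 sites (4, 8, 9, 11, 13, 23), so p = 6/25 = 0.24.
d = −(3/4) ln(1 − 4p/3) = −0.75 ln(1 − 0.32) = −0.75 ln(0.68)
  = −0.75 × (-0.385662) = 0.289247 substitutions/site.

0.289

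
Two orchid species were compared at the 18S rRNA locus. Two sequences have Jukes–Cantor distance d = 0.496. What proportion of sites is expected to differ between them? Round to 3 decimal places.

p = (3/4)(1 − e^(−4d/3)) = 0.75 × (1 − e^(-0.661333)) = 0.75 × (1 − 0.516163) = 0.362878.

0.363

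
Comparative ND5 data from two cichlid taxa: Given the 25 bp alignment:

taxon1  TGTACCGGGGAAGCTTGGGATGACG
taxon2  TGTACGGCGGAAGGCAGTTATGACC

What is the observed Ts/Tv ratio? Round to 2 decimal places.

Transitions are A↔G and C↔T; transversions are all other mismatches.
Transitions: 1. Transversions: 7.
R = 1/7 = 0.142857… ≈ 0.14 (to 2 d.p.).

0.14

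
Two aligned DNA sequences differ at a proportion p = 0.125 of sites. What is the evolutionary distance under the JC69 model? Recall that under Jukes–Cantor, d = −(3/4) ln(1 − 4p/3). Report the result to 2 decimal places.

d = −(3/4) ln(1 − 4p/3) = −0.75 ln(1 − 0.166667) = −0.75 ln(0.833333)
  = −0.75 × (-0.182322) = 0.136742 substitutions/site.

0.14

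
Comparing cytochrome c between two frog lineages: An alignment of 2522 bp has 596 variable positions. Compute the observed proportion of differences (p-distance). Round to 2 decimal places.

p = 596/2522 = 0.236320… ≈ 0.24 (to 2 d.p.).

0.24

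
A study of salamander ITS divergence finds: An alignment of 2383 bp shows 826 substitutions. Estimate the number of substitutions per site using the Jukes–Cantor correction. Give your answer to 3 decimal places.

p = 826/2383 ≈ 0.346622.
d = −(3/4) ln(1 − 4p/3) = −0.75 ln(1 − 0.462163) = −0.75 ln(0.537837)
  = −0.75 × (-0.620200) = 0.465150 substitutions/site.

0.465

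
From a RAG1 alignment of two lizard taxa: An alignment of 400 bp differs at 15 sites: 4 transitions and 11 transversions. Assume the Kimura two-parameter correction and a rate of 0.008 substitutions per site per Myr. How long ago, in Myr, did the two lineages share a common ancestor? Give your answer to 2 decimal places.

2.40

P = 4/400 = 0.01 and Q = 11/400 = 0.0275.
Under the Kimura two-parameter model, d = −½ ln(1 − 2P − Q) − ¼ ln(1 − 2Q).
1 − 2P − Q = 0.9525, giving −½ ln(0.9525) = 0.024333.
1 − 2Q = 0.945, giving −¼ ln(0.945) = 0.014143.
d = 0.024333 + 0.014143 = 0.038476.
Under a molecular clock d = 2μt, so t = d/(2μ) = 0.038476 / (2 × 0.008) = 2.40 Myr.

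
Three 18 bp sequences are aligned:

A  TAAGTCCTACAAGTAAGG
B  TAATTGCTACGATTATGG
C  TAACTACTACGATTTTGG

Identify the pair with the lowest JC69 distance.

A–B: 5/18 differ, p = 0.278, d = 0.347.
A–C: 6/18 differ, p = 0.333, d = 0.441.
B–C: 3/18 differ, p = 0.167, d = 0.188.
The smallest distance is between B and C.

B and C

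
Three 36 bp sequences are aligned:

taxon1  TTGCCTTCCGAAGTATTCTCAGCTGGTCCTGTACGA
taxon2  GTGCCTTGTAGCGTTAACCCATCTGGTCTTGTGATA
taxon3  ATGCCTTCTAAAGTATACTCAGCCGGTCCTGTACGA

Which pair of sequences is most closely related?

taxon1 and taxon3

taxon1–taxon2: 15/36 differ, p = 0.417, d = 0.608.
taxon1–taxon3: 5/36 differ, p = 0.139, d = 0.154.
taxon2–taxon3: 13/36 differ, p = 0.361, d = 0.493.
The smallest distance is between taxon1 and taxon3.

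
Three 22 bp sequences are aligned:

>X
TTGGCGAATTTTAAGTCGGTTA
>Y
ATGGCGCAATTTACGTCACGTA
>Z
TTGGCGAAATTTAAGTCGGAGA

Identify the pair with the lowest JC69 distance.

X–Y: 7/22 differ, p = 0.318, d = 0.414.
X–Z: 3/22 differ, p = 0.136, d = 0.151.
Y–Z: 7/22 differ, p = 0.318, d = 0.414.
The smallest distance is between X and Z.

X and Z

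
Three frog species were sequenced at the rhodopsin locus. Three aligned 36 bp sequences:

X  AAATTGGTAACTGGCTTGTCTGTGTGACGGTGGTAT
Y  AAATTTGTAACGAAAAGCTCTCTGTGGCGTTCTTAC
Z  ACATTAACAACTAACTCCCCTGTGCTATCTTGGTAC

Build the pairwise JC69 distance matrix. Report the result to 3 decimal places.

d(X,Y) = 0.548, d(X,Z) = 0.608, d(Y,Z) = 0.745

X–Y: 14/36 sites differ → p ≈ 0.388889, d = −0.75 ln(1 − 0.518519) = 0.548166 ≈ 0.548.
X–Z: 15/36 sites differ → p ≈ 0.416667, d = −0.75 ln(1 − 0.555556) = 0.608198 ≈ 0.608.
Y–Z: 17/36 sites differ → p ≈ 0.472222, d = −0.75 ln(1 − 0.629629) = 0.744938 ≈ 0.745.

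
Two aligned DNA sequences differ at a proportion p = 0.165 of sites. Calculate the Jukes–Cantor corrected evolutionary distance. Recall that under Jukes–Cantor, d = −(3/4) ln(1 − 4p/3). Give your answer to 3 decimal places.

0.186

d = −(3/4) ln(1 − 4p/3) = −0.75 ln(1 − 0.22) = −0.75 ln(0.78)
  = −0.75 × (-0.248461) = 0.186346 substitutions/site.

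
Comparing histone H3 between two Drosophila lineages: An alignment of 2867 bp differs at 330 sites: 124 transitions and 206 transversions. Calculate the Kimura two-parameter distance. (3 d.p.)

P = 124/2867 ≈ 0.043251 and Q = 206/2867 ≈ 0.071852.
Under the Kimura two-parameter model, d = −½ ln(1 − 2P − Q) − ¼ ln(1 − 2Q).
1 − 2P − Q = 0.841646, giving −½ ln(0.841646) = 0.086198.
1 − 2Q = 0.856296, giving −¼ ln(0.856296) = 0.038785.
d = 0.086198 + 0.038785 = 0.124983.

0.125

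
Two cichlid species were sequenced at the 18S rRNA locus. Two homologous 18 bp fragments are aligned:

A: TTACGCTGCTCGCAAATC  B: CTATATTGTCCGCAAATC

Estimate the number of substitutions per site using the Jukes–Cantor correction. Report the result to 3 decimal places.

The sequences differ at 6 of 18 sites (1, 4, 5, 6, 9, 10), so p = 6/18 ≈ 0.333333.
d = −(3/4) ln(1 − 4p/3) = −0.75 ln(1 − 0.444444) = −0.75 ln(0.555556)
  = −0.75 × (-0.587786) = 0.440840 substitutions/site.

0.441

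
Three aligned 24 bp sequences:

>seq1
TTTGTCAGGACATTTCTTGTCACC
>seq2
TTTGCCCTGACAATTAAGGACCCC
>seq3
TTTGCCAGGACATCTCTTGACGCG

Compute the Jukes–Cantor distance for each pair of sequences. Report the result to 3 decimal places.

d(seq1,seq2) = 0.520, d(seq1,seq3) = 0.244, d(seq2,seq3) = 0.520

seq1–seq2: 9/24 sites differ → p = 0.375, d = −0.75 ln(1 − 0.5) = 0.519860 ≈ 0.520.
seq1–seq3: 5/24 sites differ → p ≈ 0.208333, d = −0.75 ln(1 − 0.277777) = 0.244066 ≈ 0.244.
seq2–seq3: 9/24 sites differ → p = 0.375, d = −0.75 ln(1 − 0.5) = 0.519860 ≈ 0.520.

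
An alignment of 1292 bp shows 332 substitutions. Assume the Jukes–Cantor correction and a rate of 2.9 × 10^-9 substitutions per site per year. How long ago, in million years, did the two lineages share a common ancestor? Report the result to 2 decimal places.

54.25

p = 332/1292 ≈ 0.256966.
d = −(3/4) ln(1 − 4p/3) = −0.75 ln(1 − 0.342621) = −0.75 ln(0.657379)
  = −0.75 × (-0.419495) = 0.314621 substitutions/site.
Under a molecular clock d = 2μt, so t = d/(2μ) = 0.314621 / (2 × 2.9 × 10^-9) = 54.25 million years.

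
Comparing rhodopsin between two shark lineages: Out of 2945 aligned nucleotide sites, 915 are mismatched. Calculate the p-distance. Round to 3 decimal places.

0.311

p = 915/2945 = 0.310696… ≈ 0.311 (to 3 d.p.).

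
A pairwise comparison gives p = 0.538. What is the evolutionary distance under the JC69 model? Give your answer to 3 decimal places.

0.948

d = −(3/4) ln(1 − 4p/3) = −0.75 ln(1 − 0.717333) = −0.75 ln(0.282667)
  = −0.75 × (-1.263486) = 0.947615 substitutions/site.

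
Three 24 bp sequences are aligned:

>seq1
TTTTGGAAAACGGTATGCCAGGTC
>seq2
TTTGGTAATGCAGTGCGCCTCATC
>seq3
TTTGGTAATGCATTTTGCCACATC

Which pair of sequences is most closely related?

seq1–seq2: 10/24 differ, p = 0.417, d = 0.608.
seq1–seq3: 9/24 differ, p = 0.375, d = 0.520.
seq2–seq3: 4/24 differ, p = 0.167, d = 0.188.
The smallest distance is between seq2 and seq3.

seq2 and seq3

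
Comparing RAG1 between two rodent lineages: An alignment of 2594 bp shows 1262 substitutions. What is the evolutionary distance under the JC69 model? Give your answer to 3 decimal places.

p = 1262/2594 ≈ 0.486507.
d = −(3/4) ln(1 − 4p/3) = −0.75 ln(1 − 0.648676) = −0.75 ln(0.351324)
  = −0.75 × (-1.046046) = 0.784535 substitutions/site.

0.785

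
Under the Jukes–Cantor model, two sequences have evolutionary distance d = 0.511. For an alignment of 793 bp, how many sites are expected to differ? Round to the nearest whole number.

294

Invert JC69: p = (3/4)(1 − e^(−4d/3)) = 0.75 × (1 − e^(-0.681333)) = 0.75 × (1 − 0.505942) = 0.370544.
Expected differing sites = pL ≈ 0.370544 × 793 = 293.841392 ≈ 294.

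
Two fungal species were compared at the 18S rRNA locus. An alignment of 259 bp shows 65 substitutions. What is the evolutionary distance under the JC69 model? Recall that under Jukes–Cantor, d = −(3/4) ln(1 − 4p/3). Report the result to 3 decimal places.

p = 65/259 ≈ 0.250965.
d = −(3/4) ln(1 − 4p/3) = −0.75 ln(1 − 0.33462) = −0.75 ln(0.66538)
  = −0.75 × (-0.407397) = 0.305548 substitutions/site.

0.306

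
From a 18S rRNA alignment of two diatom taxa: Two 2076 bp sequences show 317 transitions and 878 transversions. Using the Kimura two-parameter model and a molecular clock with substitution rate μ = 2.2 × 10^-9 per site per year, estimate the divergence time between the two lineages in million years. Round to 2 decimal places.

254.33

P = 317/2076 ≈ 0.152697 and Q = 878/2076 ≈ 0.422929.
Under the Kimura two-parameter model, d = −½ ln(1 − 2P − Q) − ¼ ln(1 − 2Q).
1 − 2P − Q = 0.271677, giving −½ ln(0.271677) = 0.651571.
1 − 2Q = 0.154142, giving −¼ ln(0.154142) = 0.467470.
d = 0.651571 + 0.467470 = 1.119041.
Under a molecular clock d = 2μt, so t = d/(2μ) = 1.119041 / (2 × 2.2 × 10^-9) = 254.33 million years.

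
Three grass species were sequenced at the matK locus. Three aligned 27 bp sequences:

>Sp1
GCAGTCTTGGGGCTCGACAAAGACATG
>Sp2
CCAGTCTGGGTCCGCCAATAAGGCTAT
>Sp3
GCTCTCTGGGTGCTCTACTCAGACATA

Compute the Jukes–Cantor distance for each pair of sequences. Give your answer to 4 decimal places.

d(Sp1,Sp2) = 0.6735, d(Sp1,Sp3) = 0.3770, d(Sp2,Sp3) = 0.6735

Sp1–Sp2: 12/27 sites differ → p ≈ 0.444444, d = −0.75 ln(1 − 0.592592) = 0.673455 ≈ 0.6735.
Sp1–Sp3: 8/27 sites differ → p ≈ 0.296296, d = −0.75 ln(1 − 0.395061) = 0.376971 ≈ 0.3770.
Sp2–Sp3: 12/27 sites differ → p ≈ 0.444444, d = −0.75 ln(1 − 0.592592) = 0.673455 ≈ 0.6735.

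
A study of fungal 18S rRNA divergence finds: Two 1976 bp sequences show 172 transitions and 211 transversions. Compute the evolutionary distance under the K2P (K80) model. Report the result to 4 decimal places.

0.2249

P = 172/1976 ≈ 0.087045 and Q = 211/1976 ≈ 0.106781.
Under the Kimura two-parameter model, d = −½ ln(1 − 2P − Q) − ¼ ln(1 − 2Q).
1 − 2P − Q = 0.719129, giving −½ ln(0.719129) = 0.164857.
1 − 2Q = 0.786438, giving −¼ ln(0.786438) = 0.060060.
d = 0.164857 + 0.060060 = 0.224917.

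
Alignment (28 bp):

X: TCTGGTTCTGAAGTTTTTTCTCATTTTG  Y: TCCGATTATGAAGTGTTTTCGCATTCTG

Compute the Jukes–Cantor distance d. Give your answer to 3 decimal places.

The sequences differ at 6 of 28 sites (3, 5, 8, 15, 21, 26), so p = 6/28 ≈ 0.214286.
d = −(3/4) ln(1 − 4p/3) = −0.75 ln(1 − 0.285715) = −0.75 ln(0.714285)
  = −0.75 × (-0.336473) = 0.252355 substitutions/site.

0.252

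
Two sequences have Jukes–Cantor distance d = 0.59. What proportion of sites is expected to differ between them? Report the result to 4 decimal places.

p = (3/4)(1 − e^(−4d/3)) = 0.75 × (1 − e^(-0.786667)) = 0.75 × (1 − 0.455360) = 0.408480.

0.4085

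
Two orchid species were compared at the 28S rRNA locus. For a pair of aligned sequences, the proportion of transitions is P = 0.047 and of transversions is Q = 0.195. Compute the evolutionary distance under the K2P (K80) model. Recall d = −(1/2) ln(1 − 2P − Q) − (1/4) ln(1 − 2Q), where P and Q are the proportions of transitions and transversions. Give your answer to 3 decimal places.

0.294

Under the Kimura two-parameter model, d = −½ ln(1 − 2P − Q) − ¼ ln(1 − 2Q).
1 − 2P − Q = 0.711, giving −½ ln(0.711) = 0.170541.
1 − 2Q = 0.61, giving −¼ ln(0.61) = 0.123574.
d = 0.170541 + 0.123574 = 0.294115.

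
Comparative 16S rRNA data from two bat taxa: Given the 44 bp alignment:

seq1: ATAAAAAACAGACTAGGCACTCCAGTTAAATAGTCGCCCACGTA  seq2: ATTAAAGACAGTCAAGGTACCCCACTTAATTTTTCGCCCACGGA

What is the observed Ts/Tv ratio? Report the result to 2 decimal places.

Transitions are A↔G and C↔T; transversions are all other mismatches.
Transitions: 3. Transversions: 8.
R = 3/8 = 0.375 ≈ 0.38 (to 2 d.p.).

0.38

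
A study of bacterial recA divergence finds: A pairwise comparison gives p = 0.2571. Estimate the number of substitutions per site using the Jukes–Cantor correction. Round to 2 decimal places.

d = −(3/4) ln(1 − 4p/3) = −0.75 ln(1 − 0.3428) = −0.75 ln(0.6572)
  = −0.75 × (-0.419767) = 0.314825 substitutions/site.

0.31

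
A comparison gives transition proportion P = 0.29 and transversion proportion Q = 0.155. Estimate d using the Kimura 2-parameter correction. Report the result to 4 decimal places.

0.7568

Under the Kimura two-parameter model, d = −½ ln(1 − 2P − Q) − ¼ ln(1 − 2Q).
1 − 2P − Q = 0.265, giving −½ ln(0.265) = 0.664013.
1 − 2Q = 0.69, giving −¼ ln(0.69) = 0.092766.
d = 0.664013 + 0.092766 = 0.756779.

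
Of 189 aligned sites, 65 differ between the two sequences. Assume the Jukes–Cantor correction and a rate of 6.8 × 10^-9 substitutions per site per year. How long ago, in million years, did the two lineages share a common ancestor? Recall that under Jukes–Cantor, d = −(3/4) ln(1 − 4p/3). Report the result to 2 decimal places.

33.83

p = 65/189 ≈ 0.343915.
d = −(3/4) ln(1 − 4p/3) = −0.75 ln(1 − 0.458553) = −0.75 ln(0.541447)
  = −0.75 × (-0.613510) = 0.460133 substitutions/site.
Under a molecular clock d = 2μt, so t = d/(2μ) = 0.460133 / (2 × 6.8 × 10^-9) = 33.83 million years.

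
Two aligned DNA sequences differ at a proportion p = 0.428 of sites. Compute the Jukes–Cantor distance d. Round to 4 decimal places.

d = −(3/4) ln(1 − 4p/3) = −0.75 ln(1 − 0.570667) = −0.75 ln(0.429333)
  = −0.75 × (-0.845522) = 0.634142 substitutions/site.

0.6341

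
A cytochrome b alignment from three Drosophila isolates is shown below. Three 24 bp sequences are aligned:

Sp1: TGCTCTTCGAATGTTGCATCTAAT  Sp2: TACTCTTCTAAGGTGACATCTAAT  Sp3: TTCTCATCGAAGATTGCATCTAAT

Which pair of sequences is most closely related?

Sp1 and Sp3

Sp1–Sp2: 5/24 differ, p = 0.208, d = 0.244.
Sp1–Sp3: 4/24 differ, p = 0.167, d = 0.188.
Sp2–Sp3: 6/24 differ, p = 0.250, d = 0.304.
The smallest distance is between Sp1 and Sp3.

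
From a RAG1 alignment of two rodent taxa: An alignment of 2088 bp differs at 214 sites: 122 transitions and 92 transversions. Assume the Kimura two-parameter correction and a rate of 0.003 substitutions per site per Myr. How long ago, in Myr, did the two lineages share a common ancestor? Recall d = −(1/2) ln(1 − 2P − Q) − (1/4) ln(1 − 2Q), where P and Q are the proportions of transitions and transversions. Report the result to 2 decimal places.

P = 122/2088 ≈ 0.058429 and Q = 92/2088 ≈ 0.044061.
Under the Kimura two-parameter model, d = −½ ln(1 − 2P − Q) − ¼ ln(1 − 2Q).
1 − 2P − Q = 0.839081, giving −½ ln(0.839081) = 0.087724.
1 − 2Q = 0.911878, giving −¼ ln(0.911878) = 0.023062.
d = 0.087724 + 0.023062 = 0.110786.
Under a molecular clock d = 2μt, so t = d/(2μ) = 0.110786 / (2 × 0.003) = 18.46 Myr.

18.46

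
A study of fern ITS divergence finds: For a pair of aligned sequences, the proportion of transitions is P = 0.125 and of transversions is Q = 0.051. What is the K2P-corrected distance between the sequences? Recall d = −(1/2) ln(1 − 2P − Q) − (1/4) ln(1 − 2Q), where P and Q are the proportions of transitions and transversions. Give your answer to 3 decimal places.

0.206

Under the Kimura two-parameter model, d = −½ ln(1 − 2P − Q) − ¼ ln(1 − 2Q).
1 − 2P − Q = 0.699, giving −½ ln(0.699) = 0.179052.
1 − 2Q = 0.898, giving −¼ ln(0.898) = 0.026896.
d = 0.179052 + 0.026896 = 0.205948.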